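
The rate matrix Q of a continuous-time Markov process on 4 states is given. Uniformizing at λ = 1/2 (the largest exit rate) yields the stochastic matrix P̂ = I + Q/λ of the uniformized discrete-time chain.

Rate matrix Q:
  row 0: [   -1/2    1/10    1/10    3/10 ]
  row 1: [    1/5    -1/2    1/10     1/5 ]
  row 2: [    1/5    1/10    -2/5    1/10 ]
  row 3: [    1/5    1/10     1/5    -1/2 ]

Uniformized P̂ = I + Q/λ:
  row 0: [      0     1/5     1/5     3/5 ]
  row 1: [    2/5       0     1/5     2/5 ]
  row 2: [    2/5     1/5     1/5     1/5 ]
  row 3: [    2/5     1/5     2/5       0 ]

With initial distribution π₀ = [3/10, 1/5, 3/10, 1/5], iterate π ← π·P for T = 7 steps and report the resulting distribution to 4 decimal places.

π = [0.2857, 0.1667, 0.2579, 0.2897]

t=0: π = [0.3000, 0.2000, 0.3000, 0.2000]
t=1: π = [0.2800, 0.1600, 0.2400, 0.3200]
t=2: π = [0.2880, 0.1680, 0.2640, 0.2800]
t=3: π = [0.2848, 0.1664, 0.2560, 0.2928]
t=4: π = [0.2861, 0.1667, 0.2586, 0.2886]
t=5: π = [0.2856, 0.1667, 0.2577, 0.2900]
t=6: π = [0.2858, 0.1667, 0.2580, 0.2895]
t=7: π = [0.2857, 0.1667, 0.2579, 0.2897]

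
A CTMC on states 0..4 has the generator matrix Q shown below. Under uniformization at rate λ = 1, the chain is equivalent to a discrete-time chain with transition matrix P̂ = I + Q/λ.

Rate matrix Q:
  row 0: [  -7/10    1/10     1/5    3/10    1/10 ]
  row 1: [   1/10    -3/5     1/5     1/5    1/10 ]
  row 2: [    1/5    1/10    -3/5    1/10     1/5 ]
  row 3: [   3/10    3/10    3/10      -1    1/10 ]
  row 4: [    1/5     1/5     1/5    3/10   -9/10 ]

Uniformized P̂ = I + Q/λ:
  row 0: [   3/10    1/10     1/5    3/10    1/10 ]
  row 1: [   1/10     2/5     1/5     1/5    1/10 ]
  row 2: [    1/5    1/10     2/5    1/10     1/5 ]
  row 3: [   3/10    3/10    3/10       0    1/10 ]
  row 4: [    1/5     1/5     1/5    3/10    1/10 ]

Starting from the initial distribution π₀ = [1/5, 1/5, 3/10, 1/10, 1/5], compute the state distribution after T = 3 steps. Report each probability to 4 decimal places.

π = [0.2178, 0.2098, 0.2715, 0.1736, 0.1273]

t=0: π = [0.2000, 0.2000, 0.3000, 0.1000, 0.2000]
t=1: π = [0.2100, 0.2000, 0.2700, 0.1900, 0.1300]
t=2: π = [0.2200, 0.2110, 0.2730, 0.1690, 0.1270]
t=3: π = [0.2178, 0.2098, 0.2715, 0.1736, 0.1273]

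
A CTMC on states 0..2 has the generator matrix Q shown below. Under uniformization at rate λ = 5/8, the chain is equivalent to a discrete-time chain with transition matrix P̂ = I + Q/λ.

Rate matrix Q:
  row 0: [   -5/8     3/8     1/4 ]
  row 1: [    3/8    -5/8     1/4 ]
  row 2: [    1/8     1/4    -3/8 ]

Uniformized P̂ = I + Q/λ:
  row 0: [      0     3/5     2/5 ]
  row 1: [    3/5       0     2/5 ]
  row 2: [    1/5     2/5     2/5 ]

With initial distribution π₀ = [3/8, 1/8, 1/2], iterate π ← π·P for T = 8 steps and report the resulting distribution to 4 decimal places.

π = [0.2778, 0.3222, 0.4000]

t=0: π = [0.3750, 0.1250, 0.5000]
t=1: π = [0.1750, 0.4250, 0.4000]
t=2: π = [0.3350, 0.2650, 0.4000]
t=3: π = [0.2390, 0.3610, 0.4000]
t=4: π = [0.2966, 0.3034, 0.4000]
t=5: π = [0.2620, 0.3380, 0.4000]
t=6: π = [0.2828, 0.3172, 0.4000]
t=7: π = [0.2703, 0.3297, 0.4000]
t=8: π = [0.2778, 0.3222, 0.4000]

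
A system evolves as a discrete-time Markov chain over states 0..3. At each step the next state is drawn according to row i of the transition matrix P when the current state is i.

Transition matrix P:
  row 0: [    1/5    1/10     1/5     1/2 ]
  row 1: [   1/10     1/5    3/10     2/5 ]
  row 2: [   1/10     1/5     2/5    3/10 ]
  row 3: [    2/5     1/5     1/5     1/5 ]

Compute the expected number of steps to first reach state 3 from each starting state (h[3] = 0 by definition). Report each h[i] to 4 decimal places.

h = [2.3127, 2.6384, 2.9316, 0.0000]

First-step conditioning: h[3] = 0; for i ≠ 3, h[i] = 1 + Σ_k P[i][k]·h[k].
  h[0] = 1 + 1/5·h[0] + 1/10·h[1] + 1/5·h[2]
  h[1] = 1 + 1/10·h[0] + 1/5·h[1] + 3/10·h[2]
  h[2] = 1 + 1/10·h[0] + 1/5·h[1] + 2/5·h[2]
Solving the 3×3 linear system over states ≠ 3 gives exactly h = [710/307, 810/307, 900/307, 0] (h[3] = 0 is the target).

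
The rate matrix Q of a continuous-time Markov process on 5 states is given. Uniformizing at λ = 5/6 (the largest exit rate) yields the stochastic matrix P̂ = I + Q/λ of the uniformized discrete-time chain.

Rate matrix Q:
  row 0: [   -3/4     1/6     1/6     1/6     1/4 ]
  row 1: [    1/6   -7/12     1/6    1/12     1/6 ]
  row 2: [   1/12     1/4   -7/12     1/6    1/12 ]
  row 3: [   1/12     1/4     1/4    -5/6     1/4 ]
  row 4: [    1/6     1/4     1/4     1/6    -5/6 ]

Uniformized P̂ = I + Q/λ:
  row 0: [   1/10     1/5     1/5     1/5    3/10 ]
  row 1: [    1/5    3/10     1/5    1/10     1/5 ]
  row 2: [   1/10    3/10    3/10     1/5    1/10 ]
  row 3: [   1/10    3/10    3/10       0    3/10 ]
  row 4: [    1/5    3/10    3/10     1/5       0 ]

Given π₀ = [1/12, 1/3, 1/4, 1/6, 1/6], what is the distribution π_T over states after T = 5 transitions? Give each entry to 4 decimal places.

t=0: π = [0.0833, 0.3333, 0.2500, 0.1667, 0.1667]
t=1: π = [0.1500, 0.2917, 0.2583, 0.1333, 0.1667]
t=2: π = [0.1458, 0.2850, 0.2558, 0.1442, 0.1692]
t=3: π = [0.1454, 0.2854, 0.2569, 0.1427, 0.1696]
t=4: π = [0.1455, 0.2855, 0.2569, 0.1429, 0.1692]
t=5: π = [0.1455, 0.2855, 0.2569, 0.1429, 0.1693]

π = [0.1455, 0.2855, 0.2569, 0.1429, 0.1693]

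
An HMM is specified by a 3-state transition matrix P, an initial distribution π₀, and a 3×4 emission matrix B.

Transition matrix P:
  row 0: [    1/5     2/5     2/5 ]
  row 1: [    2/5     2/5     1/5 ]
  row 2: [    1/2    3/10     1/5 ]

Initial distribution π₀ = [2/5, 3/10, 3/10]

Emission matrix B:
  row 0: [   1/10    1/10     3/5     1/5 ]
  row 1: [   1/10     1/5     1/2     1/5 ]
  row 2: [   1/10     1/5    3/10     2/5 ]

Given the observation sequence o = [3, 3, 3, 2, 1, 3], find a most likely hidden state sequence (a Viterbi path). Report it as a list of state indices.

t=0: δ = [8.000e-02, 6.000e-02, 1.200e-01]  (obs o_0=3)
t=1: δ = [1.200e-02, 7.200e-03, 1.280e-02]  ψ = [2, 2, 0]  (obs o_1=3)
t=2: δ = [1.280e-03, 9.600e-04, 1.920e-03]  ψ = [2, 0, 0]  (obs o_2=3)
t=3: δ = [5.760e-04, 2.880e-04, 1.536e-04]  ψ = [2, 2, 0]  (obs o_3=2)
t=4: δ = [1.152e-05, 4.608e-05, 4.608e-05]  ψ = [0, 0, 0]  (obs o_4=1)
t=5: δ = [4.608e-06, 3.686e-06, 3.686e-06]  ψ = [2, 1, 1]  (obs o_5=3)
backtrack: best end state = 0; path = [2, 0, 2, 0, 2, 0]

path = [2, 0, 2, 0, 2, 0]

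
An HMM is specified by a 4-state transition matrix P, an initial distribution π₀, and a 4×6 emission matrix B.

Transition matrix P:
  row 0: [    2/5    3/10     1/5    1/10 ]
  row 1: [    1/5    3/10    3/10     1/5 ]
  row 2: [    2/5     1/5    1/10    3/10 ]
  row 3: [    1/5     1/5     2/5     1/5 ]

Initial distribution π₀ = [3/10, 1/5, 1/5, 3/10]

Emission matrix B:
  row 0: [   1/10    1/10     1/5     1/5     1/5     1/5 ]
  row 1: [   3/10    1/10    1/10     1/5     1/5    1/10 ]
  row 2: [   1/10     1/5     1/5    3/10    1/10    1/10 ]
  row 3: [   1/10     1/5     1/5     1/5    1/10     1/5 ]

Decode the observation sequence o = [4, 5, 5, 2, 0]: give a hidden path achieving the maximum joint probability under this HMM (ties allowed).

path = [0, 0, 0, 0, 1]

t=0: δ = [6.000e-02, 4.000e-02, 2.000e-02, 3.000e-02]  (obs o_0=4)
t=1: δ = [4.800e-03, 1.800e-03, 1.200e-03, 1.600e-03]  ψ = [0, 0, 0, 1]  (obs o_1=5)
t=2: δ = [3.840e-04, 1.440e-04, 9.600e-05, 9.600e-05]  ψ = [0, 0, 0, 0]  (obs o_2=5)
t=3: δ = [3.072e-05, 1.152e-05, 1.536e-05, 7.680e-06]  ψ = [0, 0, 0, 0]  (obs o_3=2)
t=4: δ = [1.229e-06, 2.765e-06, 6.144e-07, 4.608e-07]  ψ = [0, 0, 0, 2]  (obs o_4=0)
backtrack: best end state = 1; path = [0, 0, 0, 0, 1]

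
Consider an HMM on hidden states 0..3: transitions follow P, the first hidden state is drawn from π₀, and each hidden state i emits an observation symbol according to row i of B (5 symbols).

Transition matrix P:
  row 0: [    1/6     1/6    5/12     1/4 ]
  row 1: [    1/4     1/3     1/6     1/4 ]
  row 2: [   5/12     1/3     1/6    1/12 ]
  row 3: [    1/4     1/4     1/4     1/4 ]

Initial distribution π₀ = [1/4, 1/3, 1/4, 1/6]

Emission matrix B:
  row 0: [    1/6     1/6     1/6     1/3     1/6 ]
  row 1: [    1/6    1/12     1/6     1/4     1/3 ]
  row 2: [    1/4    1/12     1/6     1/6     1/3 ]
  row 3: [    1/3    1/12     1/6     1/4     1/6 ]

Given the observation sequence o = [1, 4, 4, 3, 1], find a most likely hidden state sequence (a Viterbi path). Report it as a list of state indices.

path = [0, 2, 1, 1, 0]

t=0: δ = [4.167e-02, 2.778e-02, 2.083e-02, 1.389e-02]  (obs o_0=1)
t=1: δ = [1.447e-03, 3.086e-03, 5.787e-03, 1.736e-03]  ψ = [2, 1, 0, 0]  (obs o_1=4)
t=2: δ = [4.019e-04, 6.430e-04, 3.215e-04, 1.286e-04]  ψ = [2, 2, 2, 1]  (obs o_2=4)
t=3: δ = [5.358e-05, 5.358e-05, 2.791e-05, 4.019e-05]  ψ = [1, 1, 0, 1]  (obs o_3=3)
t=4: δ = [2.233e-06, 1.488e-06, 1.861e-06, 1.116e-06]  ψ = [1, 1, 0, 0]  (obs o_4=1)
backtrack: best end state = 0; path = [0, 2, 1, 1, 0]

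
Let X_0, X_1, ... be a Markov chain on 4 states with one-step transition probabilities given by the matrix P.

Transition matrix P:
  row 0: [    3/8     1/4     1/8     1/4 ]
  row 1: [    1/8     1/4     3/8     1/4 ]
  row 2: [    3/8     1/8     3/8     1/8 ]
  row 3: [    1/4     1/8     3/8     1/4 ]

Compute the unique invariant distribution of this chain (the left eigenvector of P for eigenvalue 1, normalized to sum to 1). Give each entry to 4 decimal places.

Balance equations π_j = Σ_i π_i·P[i][j]:
  π_0 = 3/8·π_0 + 1/8·π_1 + 3/8·π_2 + 1/4·π_3
  π_1 = 1/4·π_0 + 1/4·π_1 + 1/8·π_2 + 1/8·π_3
  π_2 = 1/8·π_0 + 3/8·π_1 + 3/8·π_2 + 3/8·π_3
  normalize: π_0 + π_1 + π_2 + π_3 = 1
Solving the linear system gives exactly π = [125/414, 77/414, 62/207, 44/207].

π = [0.3019, 0.1860, 0.2995, 0.2126]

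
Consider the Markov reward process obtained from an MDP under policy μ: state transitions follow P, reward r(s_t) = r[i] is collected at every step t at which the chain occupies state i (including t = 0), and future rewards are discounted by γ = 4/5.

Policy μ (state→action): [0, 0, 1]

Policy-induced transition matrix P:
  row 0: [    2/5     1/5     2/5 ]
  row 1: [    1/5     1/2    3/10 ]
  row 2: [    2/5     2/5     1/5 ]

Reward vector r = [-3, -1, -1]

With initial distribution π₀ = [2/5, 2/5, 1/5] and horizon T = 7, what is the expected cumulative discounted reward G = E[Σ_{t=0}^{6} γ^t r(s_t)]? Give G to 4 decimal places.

t=0: π = [0.4000, 0.4000, 0.2000], E[r] = -1.8000, γ^t·E[r] = -1.800000, running G = -1.800000
t=1: π = [0.3200, 0.3600, 0.3200], E[r] = -1.6400, γ^t·E[r] = -1.312000, running G = -3.112000
t=2: π = [0.3280, 0.3720, 0.3000], E[r] = -1.6560, γ^t·E[r] = -1.059840, running G = -4.171840
t=3: π = [0.3256, 0.3716, 0.3028], E[r] = -1.6512, γ^t·E[r] = -0.845414, running G = -5.017254
t=4: π = [0.3257, 0.3720, 0.3023], E[r] = -1.6514, γ^t·E[r] = -0.676397, running G = -5.693651
t=5: π = [0.3256, 0.3721, 0.3023], E[r] = -1.6512, γ^t·E[r] = -0.541060, running G = -6.234711
t=6: π = [0.3256, 0.3721, 0.3023], E[r] = -1.6512, γ^t·E[r] = -0.432845, running G = -6.667556

G = -6.6676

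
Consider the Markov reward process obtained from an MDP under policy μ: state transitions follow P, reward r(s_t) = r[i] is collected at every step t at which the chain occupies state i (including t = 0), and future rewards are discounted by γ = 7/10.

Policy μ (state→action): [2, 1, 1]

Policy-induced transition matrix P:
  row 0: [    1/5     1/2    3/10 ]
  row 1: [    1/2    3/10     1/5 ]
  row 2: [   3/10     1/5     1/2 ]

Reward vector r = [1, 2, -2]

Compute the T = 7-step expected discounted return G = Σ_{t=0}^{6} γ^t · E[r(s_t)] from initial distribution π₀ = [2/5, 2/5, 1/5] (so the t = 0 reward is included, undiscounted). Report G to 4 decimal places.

t=0: π = [0.4000, 0.4000, 0.2000], E[r] = 0.8000, γ^t·E[r] = 0.800000, running G = 0.800000
t=1: π = [0.3400, 0.3600, 0.3000], E[r] = 0.4600, γ^t·E[r] = 0.322000, running G = 1.122000
t=2: π = [0.3380, 0.3380, 0.3240], E[r] = 0.3660, γ^t·E[r] = 0.179340, running G = 1.301340
t=3: π = [0.3338, 0.3352, 0.3310], E[r] = 0.3422, γ^t·E[r] = 0.117375, running G = 1.418715
t=4: π = [0.3337, 0.3337, 0.3327], E[r] = 0.3356, γ^t·E[r] = 0.080582, running G = 1.499297
t=5: π = [0.3334, 0.3335, 0.3332], E[r] = 0.3340, γ^t·E[r] = 0.056128, running G = 1.555425
t=6: π = [0.3334, 0.3334, 0.3333], E[r] = 0.3335, γ^t·E[r] = 0.039235, running G = 1.594660

G = 1.5947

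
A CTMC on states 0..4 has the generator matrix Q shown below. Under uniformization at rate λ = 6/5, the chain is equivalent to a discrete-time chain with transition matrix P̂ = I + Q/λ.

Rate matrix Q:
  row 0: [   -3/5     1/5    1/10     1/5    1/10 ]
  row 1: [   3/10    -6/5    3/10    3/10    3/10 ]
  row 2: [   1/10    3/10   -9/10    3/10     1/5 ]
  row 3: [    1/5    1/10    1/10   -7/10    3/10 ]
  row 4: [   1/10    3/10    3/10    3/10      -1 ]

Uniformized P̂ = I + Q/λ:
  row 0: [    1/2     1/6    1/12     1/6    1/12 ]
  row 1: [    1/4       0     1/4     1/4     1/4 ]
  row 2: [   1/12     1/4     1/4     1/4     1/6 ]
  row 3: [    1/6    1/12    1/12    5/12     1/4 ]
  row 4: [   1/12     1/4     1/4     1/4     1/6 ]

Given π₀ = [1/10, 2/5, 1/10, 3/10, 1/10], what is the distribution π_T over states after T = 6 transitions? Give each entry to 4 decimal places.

t=0: π = [0.1000, 0.4000, 0.1000, 0.3000, 0.1000]
t=1: π = [0.2167, 0.0917, 0.1833, 0.2917, 0.2167]
t=2: π = [0.2132, 0.1604, 0.1653, 0.2806, 0.1806]
t=3: π = [0.2223, 0.1454, 0.1677, 0.2790, 0.1856]
t=4: π = [0.2234, 0.1486, 0.1665, 0.2780, 0.1835]
t=5: π = [0.2244, 0.1479, 0.1664, 0.2777, 0.1836]
t=6: π = [0.2246, 0.1480, 0.1663, 0.2776, 0.1834]

π = [0.2246, 0.1480, 0.1663, 0.2776, 0.1834]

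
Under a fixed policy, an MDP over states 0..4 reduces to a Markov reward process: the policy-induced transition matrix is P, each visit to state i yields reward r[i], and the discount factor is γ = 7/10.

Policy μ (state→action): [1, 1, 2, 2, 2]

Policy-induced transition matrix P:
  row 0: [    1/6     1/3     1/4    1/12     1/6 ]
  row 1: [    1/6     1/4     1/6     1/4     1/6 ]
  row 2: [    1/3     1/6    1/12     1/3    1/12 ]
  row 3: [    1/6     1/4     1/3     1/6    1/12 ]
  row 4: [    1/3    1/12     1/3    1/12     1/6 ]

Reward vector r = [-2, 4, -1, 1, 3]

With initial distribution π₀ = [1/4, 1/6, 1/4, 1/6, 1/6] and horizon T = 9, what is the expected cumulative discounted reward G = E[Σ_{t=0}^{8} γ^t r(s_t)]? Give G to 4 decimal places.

G = 2.3738

t=0: π = [0.2500, 0.1667, 0.2500, 0.1667, 0.1667], E[r] = 0.5833, γ^t·E[r] = 0.583333, running G = 0.583333
t=1: π = [0.2361, 0.2222, 0.2222, 0.1875, 0.1319], E[r] = 0.7778, γ^t·E[r] = 0.544444, running G = 1.127778
t=2: π = [0.2257, 0.2292, 0.2211, 0.1916, 0.1325], E[r] = 0.8333, γ^t·E[r] = 0.408333, running G = 1.536111
t=3: π = [0.2256, 0.2283, 0.2211, 0.1928, 0.1323], E[r] = 0.8305, γ^t·E[r] = 0.284874, running G = 1.820985
t=4: π = [0.2256, 0.2283, 0.2212, 0.1927, 0.1322], E[r] = 0.8302, γ^t·E[r] = 0.199342, running G = 2.020327
t=5: π = [0.2256, 0.2283, 0.2212, 0.1928, 0.1322], E[r] = 0.8303, γ^t·E[r] = 0.139546, running G = 2.159873
t=6: π = [0.2256, 0.2283, 0.2212, 0.1927, 0.1322], E[r] = 0.8303, γ^t·E[r] = 0.097685, running G = 2.257558
t=7: π = [0.2256, 0.2283, 0.2212, 0.1927, 0.1322], E[r] = 0.8303, γ^t·E[r] = 0.068379, running G = 2.325937
t=8: π = [0.2256, 0.2283, 0.2212, 0.1927, 0.1322], E[r] = 0.8303, γ^t·E[r] = 0.047865, running G = 2.373803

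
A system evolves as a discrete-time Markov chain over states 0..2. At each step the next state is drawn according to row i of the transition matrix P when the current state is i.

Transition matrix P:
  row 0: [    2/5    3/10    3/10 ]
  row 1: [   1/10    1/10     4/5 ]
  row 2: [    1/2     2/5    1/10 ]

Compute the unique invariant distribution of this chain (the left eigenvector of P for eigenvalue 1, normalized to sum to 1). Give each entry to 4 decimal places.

Balance equations π_j = Σ_i π_i·P[i][j]:
  π_0 = 2/5·π_0 + 1/10·π_1 + 1/2·π_2
  π_1 = 3/10·π_0 + 1/10·π_1 + 2/5·π_2
  normalize: π_0 + π_1 + π_2 = 1
Solving the linear system gives exactly π = [49/139, 39/139, 51/139].

π = [0.3525, 0.2806, 0.3669]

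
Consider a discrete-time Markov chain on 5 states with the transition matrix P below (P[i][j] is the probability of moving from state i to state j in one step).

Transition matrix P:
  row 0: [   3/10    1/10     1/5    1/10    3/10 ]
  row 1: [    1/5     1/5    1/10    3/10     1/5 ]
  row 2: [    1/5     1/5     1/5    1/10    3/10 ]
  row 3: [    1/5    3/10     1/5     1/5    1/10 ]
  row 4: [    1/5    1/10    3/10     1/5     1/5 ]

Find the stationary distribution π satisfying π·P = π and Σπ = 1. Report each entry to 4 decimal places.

π = [0.2222, 0.1727, 0.2053, 0.1745, 0.2253]

Balance equations π_j = Σ_i π_i·P[i][j]:
  π_0 = 3/10·π_0 + 1/5·π_1 + 1/5·π_2 + 1/5·π_3 + 1/5·π_4
  π_1 = 1/10·π_0 + 1/5·π_1 + 1/5·π_2 + 3/10·π_3 + 1/10·π_4
  π_2 = 1/5·π_0 + 1/10·π_1 + 1/5·π_2 + 1/5·π_3 + 3/10·π_4
  π_3 = 1/10·π_0 + 3/10·π_1 + 1/10·π_2 + 1/5·π_3 + 1/5·π_4
  normalize: π_0 + π_1 + π_2 + π_3 + π_4 = 1
Solving the linear system gives exactly π = [2/9, 1517/8784, 601/2928, 511/2928, 1979/8784].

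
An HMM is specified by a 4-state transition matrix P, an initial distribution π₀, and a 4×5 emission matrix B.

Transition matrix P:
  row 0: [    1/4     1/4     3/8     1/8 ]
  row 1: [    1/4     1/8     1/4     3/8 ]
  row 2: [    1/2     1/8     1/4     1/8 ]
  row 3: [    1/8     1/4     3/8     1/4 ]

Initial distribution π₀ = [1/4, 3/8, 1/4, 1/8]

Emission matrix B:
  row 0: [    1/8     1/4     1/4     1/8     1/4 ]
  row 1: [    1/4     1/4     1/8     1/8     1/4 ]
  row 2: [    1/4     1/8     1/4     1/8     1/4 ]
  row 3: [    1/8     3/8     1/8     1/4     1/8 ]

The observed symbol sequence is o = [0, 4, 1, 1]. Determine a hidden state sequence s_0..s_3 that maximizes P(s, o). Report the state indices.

t=0: δ = [3.125e-02, 9.375e-02, 6.250e-02, 1.562e-02]  (obs o_0=0)
t=1: δ = [7.812e-03, 2.930e-03, 5.859e-03, 4.395e-03]  ψ = [2, 1, 1, 1]  (obs o_1=4)
t=2: δ = [7.324e-04, 4.883e-04, 3.662e-04, 4.120e-04]  ψ = [2, 0, 0, 1]  (obs o_2=1)
t=3: δ = [4.578e-05, 4.578e-05, 3.433e-05, 6.866e-05]  ψ = [0, 0, 0, 1]  (obs o_3=1)
backtrack: best end state = 3; path = [2, 0, 1, 3]

path = [2, 0, 1, 3]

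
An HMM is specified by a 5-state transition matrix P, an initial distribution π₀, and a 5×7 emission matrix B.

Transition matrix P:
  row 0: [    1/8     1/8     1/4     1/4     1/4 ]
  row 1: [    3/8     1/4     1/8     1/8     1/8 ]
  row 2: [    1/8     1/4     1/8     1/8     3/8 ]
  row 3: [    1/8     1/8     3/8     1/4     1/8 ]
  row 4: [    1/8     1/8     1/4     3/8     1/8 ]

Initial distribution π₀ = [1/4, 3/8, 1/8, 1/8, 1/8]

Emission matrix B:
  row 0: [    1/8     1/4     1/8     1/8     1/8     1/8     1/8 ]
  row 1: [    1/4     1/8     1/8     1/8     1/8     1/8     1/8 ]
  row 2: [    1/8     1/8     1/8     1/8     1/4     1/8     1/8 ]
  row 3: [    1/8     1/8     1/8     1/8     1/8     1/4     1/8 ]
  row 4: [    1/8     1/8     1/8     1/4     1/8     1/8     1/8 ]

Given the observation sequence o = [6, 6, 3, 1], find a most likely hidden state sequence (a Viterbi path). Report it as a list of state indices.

t=0: δ = [3.125e-02, 4.688e-02, 1.562e-02, 1.562e-02, 1.562e-02]  (obs o_0=6)
t=1: δ = [2.197e-03, 1.465e-03, 9.766e-04, 9.766e-04, 9.766e-04]  ψ = [1, 1, 0, 0, 0]  (obs o_1=6)
t=2: δ = [6.866e-05, 4.578e-05, 6.866e-05, 6.866e-05, 1.373e-04]  ψ = [1, 1, 0, 0, 0]  (obs o_2=3)
t=3: δ = [4.292e-06, 2.146e-06, 4.292e-06, 6.437e-06, 3.219e-06]  ψ = [1, 2, 4, 4, 2]  (obs o_3=1)
backtrack: best end state = 3; path = [1, 0, 4, 3]

path = [1, 0, 4, 3]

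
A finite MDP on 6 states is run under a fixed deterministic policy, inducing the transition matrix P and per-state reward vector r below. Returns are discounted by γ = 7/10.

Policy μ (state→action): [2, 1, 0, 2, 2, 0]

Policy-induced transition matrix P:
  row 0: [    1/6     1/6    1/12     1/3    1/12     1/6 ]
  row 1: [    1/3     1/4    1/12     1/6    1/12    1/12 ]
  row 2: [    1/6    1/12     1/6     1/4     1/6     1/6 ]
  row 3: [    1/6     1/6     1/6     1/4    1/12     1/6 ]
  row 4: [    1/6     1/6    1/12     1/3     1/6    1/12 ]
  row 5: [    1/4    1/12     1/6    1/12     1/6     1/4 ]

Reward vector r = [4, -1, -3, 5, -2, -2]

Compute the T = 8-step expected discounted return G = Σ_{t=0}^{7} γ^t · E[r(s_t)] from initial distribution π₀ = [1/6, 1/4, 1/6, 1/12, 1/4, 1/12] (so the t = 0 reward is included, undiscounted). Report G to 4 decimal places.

G = 1.7917

t=0: π = [0.1667, 0.2500, 0.1667, 0.0833, 0.2500, 0.0833], E[r] = -0.3333, γ^t·E[r] = -0.333333, running G = -0.333333
t=1: π = [0.2153, 0.1667, 0.1111, 0.2500, 0.1250, 0.1319], E[r] = 1.0972, γ^t·E[r] = 0.768056, running G = 0.434722
t=2: π = [0.2054, 0.1603, 0.1244, 0.2425, 0.1140, 0.1534], E[r] = 0.9659, γ^t·E[r] = 0.473270, running G = 0.907992
t=3: π = [0.2062, 0.1569, 0.1267, 0.2377, 0.1160, 0.1566], E[r] = 0.9311, γ^t·E[r] = 0.319363, running G = 1.227354
t=4: π = [0.2059, 0.1561, 0.1267, 0.2377, 0.1166, 0.1570], E[r] = 0.9283, γ^t·E[r] = 0.222879, running G = 1.450234
t=5: π = [0.2058, 0.1560, 0.1268, 0.2377, 0.1167, 0.1570], E[r] = 0.9278, γ^t·E[r] = 0.155929, running G = 1.606162
t=6: π = [0.2058, 0.1560, 0.1268, 0.2377, 0.1167, 0.1570], E[r] = 0.9277, γ^t·E[r] = 0.109139, running G = 1.715301
t=7: π = [0.2058, 0.1560, 0.1268, 0.2377, 0.1167, 0.1570], E[r] = 0.9277, γ^t·E[r] = 0.076396, running G = 1.791698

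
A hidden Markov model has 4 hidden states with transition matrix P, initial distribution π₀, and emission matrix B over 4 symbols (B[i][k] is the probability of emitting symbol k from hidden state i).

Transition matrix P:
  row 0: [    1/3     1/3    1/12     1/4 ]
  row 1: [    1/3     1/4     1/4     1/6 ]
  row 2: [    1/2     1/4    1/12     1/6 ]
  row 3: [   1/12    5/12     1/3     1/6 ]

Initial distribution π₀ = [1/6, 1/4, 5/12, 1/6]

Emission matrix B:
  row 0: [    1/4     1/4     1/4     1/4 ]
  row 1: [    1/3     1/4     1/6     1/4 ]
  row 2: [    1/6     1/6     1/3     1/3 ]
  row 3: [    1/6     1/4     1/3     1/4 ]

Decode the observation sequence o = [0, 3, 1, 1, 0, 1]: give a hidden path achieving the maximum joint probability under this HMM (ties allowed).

t=0: δ = [4.167e-02, 8.333e-02, 6.944e-02, 2.778e-02]  (obs o_0=0)
t=1: δ = [8.681e-03, 5.208e-03, 6.944e-03, 3.472e-03]  ψ = [2, 1, 1, 1]  (obs o_1=3)
t=2: δ = [8.681e-04, 7.234e-04, 2.170e-04, 5.425e-04]  ψ = [2, 0, 1, 0]  (obs o_2=1)
t=3: δ = [7.234e-05, 7.234e-05, 3.014e-05, 5.425e-05]  ψ = [0, 0, 1, 0]  (obs o_3=1)
t=4: δ = [6.028e-06, 8.038e-06, 3.014e-06, 3.014e-06]  ψ = [0, 0, 1, 0]  (obs o_4=0)
t=5: δ = [6.698e-07, 5.023e-07, 3.349e-07, 3.768e-07]  ψ = [1, 0, 1, 0]  (obs o_5=1)
backtrack: best end state = 0; path = [1, 2, 0, 0, 1, 0]

path = [1, 2, 0, 0, 1, 0]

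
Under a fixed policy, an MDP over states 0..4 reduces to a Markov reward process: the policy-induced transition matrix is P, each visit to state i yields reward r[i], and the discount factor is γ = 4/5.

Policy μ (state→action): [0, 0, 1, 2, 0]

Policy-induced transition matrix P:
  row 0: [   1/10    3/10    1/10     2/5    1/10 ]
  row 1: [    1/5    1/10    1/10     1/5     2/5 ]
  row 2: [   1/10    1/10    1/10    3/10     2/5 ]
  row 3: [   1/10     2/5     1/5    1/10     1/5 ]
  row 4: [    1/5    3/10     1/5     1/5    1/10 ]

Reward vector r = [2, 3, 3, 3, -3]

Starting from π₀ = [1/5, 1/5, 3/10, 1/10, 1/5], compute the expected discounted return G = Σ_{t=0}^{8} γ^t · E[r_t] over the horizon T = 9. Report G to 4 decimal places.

G = 6.2524

t=0: π = [0.2000, 0.2000, 0.3000, 0.1000, 0.2000], E[r] = 1.6000, γ^t·E[r] = 1.600000, running G = 1.600000
t=1: π = [0.1400, 0.2100, 0.1300, 0.2600, 0.2600], E[r] = 1.3000, γ^t·E[r] = 1.040000, running G = 2.640000
t=2: π = [0.1470, 0.2580, 0.1520, 0.2150, 0.2280], E[r] = 1.4850, γ^t·E[r] = 0.950400, running G = 3.590400
t=3: π = [0.1486, 0.2395, 0.1443, 0.2231, 0.2445], E[r] = 1.3844, γ^t·E[r] = 0.708813, running G = 4.299213
t=4: π = [0.1484, 0.2456, 0.1468, 0.2218, 0.2375], E[r] = 1.4269, γ^t·E[r] = 0.584458, running G = 4.883671
t=5: π = [0.1483, 0.2437, 0.1459, 0.2222, 0.2399], E[r] = 1.4124, γ^t·E[r] = 0.462828, running G = 5.346499
t=6: π = [0.1484, 0.2443, 0.1462, 0.2220, 0.2391], E[r] = 1.4170, γ^t·E[r] = 0.371449, running G = 5.717948
t=7: π = [0.1483, 0.2441, 0.1461, 0.2221, 0.2394], E[r] = 1.4156, γ^t·E[r] = 0.296863, running G = 6.014811
t=8: π = [0.1483, 0.2442, 0.1461, 0.2221, 0.2393], E[r] = 1.4160, γ^t·E[r] = 0.237566, running G = 6.252377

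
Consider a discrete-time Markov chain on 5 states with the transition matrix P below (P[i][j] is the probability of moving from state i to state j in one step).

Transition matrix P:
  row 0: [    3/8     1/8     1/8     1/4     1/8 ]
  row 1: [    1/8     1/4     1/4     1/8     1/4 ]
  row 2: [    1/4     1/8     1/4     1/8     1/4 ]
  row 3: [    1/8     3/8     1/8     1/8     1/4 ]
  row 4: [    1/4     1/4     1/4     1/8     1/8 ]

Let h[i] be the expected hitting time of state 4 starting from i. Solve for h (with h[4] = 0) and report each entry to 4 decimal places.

h = [5.1711, 4.4470, 4.5375, 4.4356, 0.0000]

First-step conditioning: h[4] = 0; for i ≠ 4, h[i] = 1 + Σ_k P[i][k]·h[k].
  h[0] = 1 + 3/8·h[0] + 1/8·h[1] + 1/8·h[2] + 1/4·h[3]
  h[1] = 1 + 1/8·h[0] + 1/4·h[1] + 1/4·h[2] + 1/8·h[3]
  h[2] = 1 + 1/4·h[0] + 1/8·h[1] + 1/4·h[2] + 1/8·h[3]
  h[3] = 1 + 1/8·h[0] + 3/8·h[1] + 1/8·h[2] + 1/8·h[3]
Solving the 4×4 linear system over states ≠ 4 gives exactly h = [3656/707, 3144/707, 3208/707, 448/101, 0] (h[4] = 0 is the target).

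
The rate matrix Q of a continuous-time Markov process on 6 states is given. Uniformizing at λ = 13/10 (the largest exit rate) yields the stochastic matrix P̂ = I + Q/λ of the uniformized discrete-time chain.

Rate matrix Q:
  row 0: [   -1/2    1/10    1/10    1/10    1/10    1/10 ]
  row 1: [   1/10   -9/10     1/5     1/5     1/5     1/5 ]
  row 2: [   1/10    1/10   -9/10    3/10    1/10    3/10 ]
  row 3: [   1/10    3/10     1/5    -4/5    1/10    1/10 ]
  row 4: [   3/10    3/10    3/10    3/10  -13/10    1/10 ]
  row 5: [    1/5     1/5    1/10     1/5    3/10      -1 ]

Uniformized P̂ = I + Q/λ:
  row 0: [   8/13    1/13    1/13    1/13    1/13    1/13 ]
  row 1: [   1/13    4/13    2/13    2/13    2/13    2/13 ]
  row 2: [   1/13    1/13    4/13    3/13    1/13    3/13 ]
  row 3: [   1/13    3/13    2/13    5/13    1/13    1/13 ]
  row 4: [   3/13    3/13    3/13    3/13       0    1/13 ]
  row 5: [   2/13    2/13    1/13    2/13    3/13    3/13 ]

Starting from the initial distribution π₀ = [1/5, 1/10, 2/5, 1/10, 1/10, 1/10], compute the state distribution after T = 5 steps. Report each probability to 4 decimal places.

π = [0.2228, 0.1752, 0.1587, 0.2042, 0.1034, 0.1358]

t=0: π = [0.2000, 0.1000, 0.4000, 0.1000, 0.1000, 0.1000]
t=1: π = [0.2077, 0.1385, 0.2000, 0.2000, 0.0923, 0.1615]
t=2: π = [0.2154, 0.1663, 0.1633, 0.2065, 0.1053, 0.1432]
t=3: π = [0.2201, 0.1743, 0.1595, 0.2056, 0.1036, 0.1369]
t=4: π = [0.2219, 0.1752, 0.1589, 0.2046, 0.1034, 0.1359]
t=5: π = [0.2228, 0.1752, 0.1587, 0.2042, 0.1034, 0.1358]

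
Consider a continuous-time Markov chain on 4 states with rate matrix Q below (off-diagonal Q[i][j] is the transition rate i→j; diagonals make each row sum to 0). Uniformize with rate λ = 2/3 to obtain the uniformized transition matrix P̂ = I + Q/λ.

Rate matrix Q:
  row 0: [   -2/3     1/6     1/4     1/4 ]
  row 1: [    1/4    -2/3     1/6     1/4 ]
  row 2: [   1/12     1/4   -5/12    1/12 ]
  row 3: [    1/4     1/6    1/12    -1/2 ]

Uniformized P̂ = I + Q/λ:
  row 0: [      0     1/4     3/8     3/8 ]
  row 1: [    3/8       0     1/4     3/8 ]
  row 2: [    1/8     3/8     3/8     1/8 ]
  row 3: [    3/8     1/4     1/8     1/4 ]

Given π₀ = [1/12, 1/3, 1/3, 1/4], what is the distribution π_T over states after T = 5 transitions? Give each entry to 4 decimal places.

t=0: π = [0.0833, 0.3333, 0.3333, 0.2500]
t=1: π = [0.2604, 0.2083, 0.2708, 0.2604]
t=2: π = [0.2096, 0.2318, 0.2839, 0.2747]
t=3: π = [0.2254, 0.2275, 0.2773, 0.2697]
t=4: π = [0.2211, 0.2278, 0.2791, 0.2720]
t=5: π = [0.2223, 0.2279, 0.2785, 0.2712]

π = [0.2223, 0.2279, 0.2785, 0.2712]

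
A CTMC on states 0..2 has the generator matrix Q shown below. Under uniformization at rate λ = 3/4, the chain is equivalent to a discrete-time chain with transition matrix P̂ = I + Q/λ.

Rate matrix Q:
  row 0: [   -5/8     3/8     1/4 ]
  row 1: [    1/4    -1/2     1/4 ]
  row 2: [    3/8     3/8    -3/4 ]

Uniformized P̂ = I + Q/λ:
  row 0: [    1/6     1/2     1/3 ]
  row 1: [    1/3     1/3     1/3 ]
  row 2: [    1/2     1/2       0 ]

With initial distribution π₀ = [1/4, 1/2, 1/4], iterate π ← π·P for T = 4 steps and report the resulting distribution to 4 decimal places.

t=0: π = [0.2500, 0.5000, 0.2500]
t=1: π = [0.3333, 0.4167, 0.2500]
t=2: π = [0.3194, 0.4306, 0.2500]
t=3: π = [0.3218, 0.4282, 0.2500]
t=4: π = [0.3214, 0.4286, 0.2500]

π = [0.3214, 0.4286, 0.2500]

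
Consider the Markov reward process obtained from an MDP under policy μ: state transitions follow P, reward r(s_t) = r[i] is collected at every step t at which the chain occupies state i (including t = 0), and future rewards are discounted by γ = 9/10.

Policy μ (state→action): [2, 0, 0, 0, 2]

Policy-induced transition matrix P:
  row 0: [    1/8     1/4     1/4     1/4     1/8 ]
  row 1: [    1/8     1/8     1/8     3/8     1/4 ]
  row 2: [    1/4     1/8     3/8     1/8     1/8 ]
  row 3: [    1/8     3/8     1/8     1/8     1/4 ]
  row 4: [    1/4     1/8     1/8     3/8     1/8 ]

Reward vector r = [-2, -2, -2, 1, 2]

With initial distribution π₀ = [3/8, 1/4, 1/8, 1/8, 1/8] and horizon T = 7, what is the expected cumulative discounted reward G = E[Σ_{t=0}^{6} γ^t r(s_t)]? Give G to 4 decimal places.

t=0: π = [0.3750, 0.2500, 0.1250, 0.1250, 0.1250], E[r] = -1.1250, γ^t·E[r] = -1.125000, running G = -1.125000
t=1: π = [0.1563, 0.2031, 0.2031, 0.2656, 0.1719], E[r] = -0.5156, γ^t·E[r] = -0.464063, running G = -1.589063
t=2: π = [0.1719, 0.2109, 0.1953, 0.2383, 0.1836], E[r] = -0.5508, γ^t·E[r] = -0.446133, running G = -2.035195
t=3: π = [0.1724, 0.2061, 0.1953, 0.2451, 0.1812], E[r] = -0.5400, γ^t·E[r] = -0.393688, running G = -2.428884
t=4: π = [0.1721, 0.2078, 0.1954, 0.2433, 0.1814], E[r] = -0.5444, γ^t·E[r] = -0.357163, running G = -2.786047
t=5: π = [0.1721, 0.2073, 0.1954, 0.2438, 0.1814], E[r] = -0.5430, γ^t·E[r] = -0.320622, running G = -3.106669
t=6: π = [0.1721, 0.2075, 0.1953, 0.2437, 0.1814], E[r] = -0.5433, γ^t·E[r] = -0.288748, running G = -3.395417

G = -3.3954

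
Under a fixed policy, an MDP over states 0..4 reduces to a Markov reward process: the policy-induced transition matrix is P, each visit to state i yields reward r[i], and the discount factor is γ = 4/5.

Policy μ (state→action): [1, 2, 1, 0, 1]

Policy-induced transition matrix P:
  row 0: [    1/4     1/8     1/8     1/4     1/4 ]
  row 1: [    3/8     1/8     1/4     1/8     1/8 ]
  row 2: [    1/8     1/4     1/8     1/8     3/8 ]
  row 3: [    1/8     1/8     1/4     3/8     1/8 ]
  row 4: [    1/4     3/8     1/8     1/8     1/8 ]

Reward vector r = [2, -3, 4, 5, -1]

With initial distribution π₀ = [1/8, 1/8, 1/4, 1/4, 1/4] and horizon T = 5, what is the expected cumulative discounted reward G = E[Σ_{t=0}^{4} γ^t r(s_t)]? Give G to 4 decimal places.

G = 5.0469

t=0: π = [0.1250, 0.1250, 0.2500, 0.2500, 0.2500], E[r] = 1.8750, γ^t·E[r] = 1.875000, running G = 1.875000
t=1: π = [0.2031, 0.2188, 0.1719, 0.2031, 0.2031], E[r] = 1.2500, γ^t·E[r] = 1.000000, running G = 2.875000
t=2: π = [0.2305, 0.1973, 0.1777, 0.2012, 0.1934], E[r] = 1.3926, γ^t·E[r] = 0.891250, running G = 3.766250
t=3: π = [0.2273, 0.1956, 0.1748, 0.2041, 0.1982], E[r] = 1.3894, γ^t·E[r] = 0.711375, running G = 4.477625
t=4: π = [0.2271, 0.1964, 0.1750, 0.2044, 0.1971], E[r] = 1.3898, γ^t·E[r] = 0.569275, running G = 5.046900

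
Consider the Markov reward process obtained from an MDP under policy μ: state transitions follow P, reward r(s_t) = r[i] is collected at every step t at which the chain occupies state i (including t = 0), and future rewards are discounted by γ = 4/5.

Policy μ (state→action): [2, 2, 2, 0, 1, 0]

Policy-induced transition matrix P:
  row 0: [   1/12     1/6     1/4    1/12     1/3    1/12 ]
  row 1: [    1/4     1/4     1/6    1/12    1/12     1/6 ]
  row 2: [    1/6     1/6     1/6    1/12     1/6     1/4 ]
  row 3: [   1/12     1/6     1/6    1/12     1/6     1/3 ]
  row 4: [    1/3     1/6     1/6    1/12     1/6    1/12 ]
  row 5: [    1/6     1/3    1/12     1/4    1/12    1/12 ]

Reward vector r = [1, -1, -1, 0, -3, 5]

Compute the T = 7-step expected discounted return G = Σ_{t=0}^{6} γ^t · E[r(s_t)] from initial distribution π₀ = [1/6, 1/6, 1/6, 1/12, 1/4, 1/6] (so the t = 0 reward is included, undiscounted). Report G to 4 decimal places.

t=0: π = [0.1667, 0.1667, 0.1667, 0.0833, 0.2500, 0.1667], E[r] = -0.0833, γ^t·E[r] = -0.083333, running G = -0.083333
t=1: π = [0.2014, 0.2083, 0.1667, 0.1111, 0.1667, 0.1458], E[r] = 0.0556, γ^t·E[r] = 0.044444, running G = -0.038889
t=2: π = [0.1858, 0.2083, 0.1713, 0.1076, 0.1707, 0.1563], E[r] = 0.0752, γ^t·E[r] = 0.048148, running G = 0.009259
t=3: π = [0.1880, 0.2101, 0.1691, 0.1094, 0.1672, 0.1562], E[r] = 0.0879, γ^t·E[r] = 0.044988, running G = 0.054247
t=4: π = [0.1873, 0.2102, 0.1693, 0.1094, 0.1675, 0.1564], E[r] = 0.0871, γ^t·E[r] = 0.035691, running G = 0.089937
t=5: π = [0.1874, 0.2102, 0.1692, 0.1094, 0.1673, 0.1564], E[r] = 0.0880, γ^t·E[r] = 0.028821, running G = 0.118758
t=6: π = [0.1873, 0.2103, 0.1692, 0.1094, 0.1673, 0.1564], E[r] = 0.0879, γ^t·E[r] = 0.023033, running G = 0.141791

G = 0.1418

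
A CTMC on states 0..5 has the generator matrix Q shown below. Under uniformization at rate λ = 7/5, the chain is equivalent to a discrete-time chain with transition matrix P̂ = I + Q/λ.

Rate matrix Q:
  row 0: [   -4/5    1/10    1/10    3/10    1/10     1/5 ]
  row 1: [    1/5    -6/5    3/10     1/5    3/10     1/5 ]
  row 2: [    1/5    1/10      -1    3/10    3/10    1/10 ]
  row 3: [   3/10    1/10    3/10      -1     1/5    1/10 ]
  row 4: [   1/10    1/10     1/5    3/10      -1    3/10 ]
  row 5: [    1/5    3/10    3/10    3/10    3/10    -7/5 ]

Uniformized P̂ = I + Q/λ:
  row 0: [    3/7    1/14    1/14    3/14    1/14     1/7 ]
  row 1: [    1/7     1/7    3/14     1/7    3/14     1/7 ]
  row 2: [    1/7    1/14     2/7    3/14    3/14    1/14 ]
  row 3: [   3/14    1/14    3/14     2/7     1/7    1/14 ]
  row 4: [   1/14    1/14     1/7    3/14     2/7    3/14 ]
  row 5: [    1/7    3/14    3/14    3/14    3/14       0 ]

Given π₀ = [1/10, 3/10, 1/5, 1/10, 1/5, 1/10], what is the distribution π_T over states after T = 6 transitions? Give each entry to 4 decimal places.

π = [0.2040, 0.0940, 0.1854, 0.2235, 0.1823, 0.1108]

t=0: π = [0.1000, 0.3000, 0.2000, 0.1000, 0.2000, 0.1000]
t=1: π = [0.1643, 0.1071, 0.2000, 0.2000, 0.2071, 0.1214]
t=2: π = [0.1893, 0.0964, 0.1903, 0.2209, 0.1913, 0.1117]
t=3: π = [0.1991, 0.0943, 0.1872, 0.2232, 0.1851, 0.1112]
t=4: π = [0.2024, 0.0940, 0.1860, 0.2235, 0.1831, 0.1109]
t=5: π = [0.2036, 0.0940, 0.1856, 0.2235, 0.1825, 0.1108]
t=6: π = [0.2040, 0.0940, 0.1854, 0.2235, 0.1823, 0.1108]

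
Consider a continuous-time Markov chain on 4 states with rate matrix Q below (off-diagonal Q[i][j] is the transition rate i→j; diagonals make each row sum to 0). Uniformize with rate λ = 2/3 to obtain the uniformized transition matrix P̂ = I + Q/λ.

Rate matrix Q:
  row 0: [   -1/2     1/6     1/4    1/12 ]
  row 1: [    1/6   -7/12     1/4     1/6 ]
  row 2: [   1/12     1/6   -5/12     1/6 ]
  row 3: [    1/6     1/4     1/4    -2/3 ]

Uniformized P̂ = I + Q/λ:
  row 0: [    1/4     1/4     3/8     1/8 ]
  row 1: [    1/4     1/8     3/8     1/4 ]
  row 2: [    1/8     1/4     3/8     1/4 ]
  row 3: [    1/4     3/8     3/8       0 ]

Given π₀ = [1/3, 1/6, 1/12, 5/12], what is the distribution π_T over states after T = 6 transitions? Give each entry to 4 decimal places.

π = [0.2031, 0.2421, 0.3750, 0.1797]

t=0: π = [0.3333, 0.1667, 0.0833, 0.4167]
t=1: π = [0.2396, 0.2813, 0.3750, 0.1042]
t=2: π = [0.2031, 0.2279, 0.3750, 0.1940]
t=3: π = [0.2031, 0.2458, 0.3750, 0.1761]
t=4: π = [0.2031, 0.2413, 0.3750, 0.1806]
t=5: π = [0.2031, 0.2424, 0.3750, 0.1795]
t=6: π = [0.2031, 0.2421, 0.3750, 0.1797]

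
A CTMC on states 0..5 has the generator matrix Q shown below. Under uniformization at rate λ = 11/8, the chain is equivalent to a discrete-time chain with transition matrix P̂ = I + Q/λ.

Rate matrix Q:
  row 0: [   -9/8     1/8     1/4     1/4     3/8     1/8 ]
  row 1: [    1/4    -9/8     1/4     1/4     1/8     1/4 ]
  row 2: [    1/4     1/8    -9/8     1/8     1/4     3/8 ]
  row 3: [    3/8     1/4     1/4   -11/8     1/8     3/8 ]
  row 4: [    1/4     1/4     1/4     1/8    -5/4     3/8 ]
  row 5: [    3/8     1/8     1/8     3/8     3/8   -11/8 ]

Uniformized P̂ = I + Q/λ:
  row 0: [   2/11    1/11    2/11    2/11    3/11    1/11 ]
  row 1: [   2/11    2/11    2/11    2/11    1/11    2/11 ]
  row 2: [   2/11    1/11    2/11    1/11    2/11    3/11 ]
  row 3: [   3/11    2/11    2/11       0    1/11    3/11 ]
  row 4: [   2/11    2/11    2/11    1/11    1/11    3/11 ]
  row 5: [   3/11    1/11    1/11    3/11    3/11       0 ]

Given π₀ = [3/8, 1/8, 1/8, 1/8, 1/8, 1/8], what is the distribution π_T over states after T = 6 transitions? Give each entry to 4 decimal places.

t=0: π = [0.3750, 0.1250, 0.1250, 0.1250, 0.1250, 0.1250]
t=1: π = [0.2045, 0.1250, 0.1705, 0.1477, 0.1932, 0.1591]
t=2: π = [0.2097, 0.1333, 0.1674, 0.1364, 0.1725, 0.1808]
t=3: π = [0.2106, 0.1311, 0.1654, 0.1426, 0.1771, 0.1732]
t=4: π = [0.2105, 0.1319, 0.1661, 0.1405, 0.1757, 0.1753]
t=5: π = [0.2105, 0.1316, 0.1659, 0.1411, 0.1762, 0.1747]
t=6: π = [0.2105, 0.1317, 0.1659, 0.1409, 0.1760, 0.1748]

π = [0.2105, 0.1317, 0.1659, 0.1409, 0.1760, 0.1748]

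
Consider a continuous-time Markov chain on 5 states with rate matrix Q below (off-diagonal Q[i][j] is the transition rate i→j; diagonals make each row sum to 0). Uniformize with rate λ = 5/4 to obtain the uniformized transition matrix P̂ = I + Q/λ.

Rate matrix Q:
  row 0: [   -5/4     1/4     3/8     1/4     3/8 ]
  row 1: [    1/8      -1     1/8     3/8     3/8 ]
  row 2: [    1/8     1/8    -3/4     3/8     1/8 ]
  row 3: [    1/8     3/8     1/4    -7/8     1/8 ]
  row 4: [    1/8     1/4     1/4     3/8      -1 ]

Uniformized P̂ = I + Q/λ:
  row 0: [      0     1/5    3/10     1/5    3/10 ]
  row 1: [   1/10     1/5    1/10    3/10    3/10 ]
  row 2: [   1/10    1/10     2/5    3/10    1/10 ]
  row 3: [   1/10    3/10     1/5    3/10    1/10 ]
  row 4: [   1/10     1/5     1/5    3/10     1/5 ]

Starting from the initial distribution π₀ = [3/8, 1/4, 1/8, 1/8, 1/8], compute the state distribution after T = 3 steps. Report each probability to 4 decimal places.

π = [0.0906, 0.2060, 0.2359, 0.2906, 0.1769]

t=0: π = [0.3750, 0.2500, 0.1250, 0.1250, 0.1250]
t=1: π = [0.0625, 0.2000, 0.2375, 0.2625, 0.2375]
t=2: π = [0.0938, 0.2025, 0.2338, 0.2938, 0.1763]
t=3: π = [0.0906, 0.2060, 0.2359, 0.2906, 0.1769]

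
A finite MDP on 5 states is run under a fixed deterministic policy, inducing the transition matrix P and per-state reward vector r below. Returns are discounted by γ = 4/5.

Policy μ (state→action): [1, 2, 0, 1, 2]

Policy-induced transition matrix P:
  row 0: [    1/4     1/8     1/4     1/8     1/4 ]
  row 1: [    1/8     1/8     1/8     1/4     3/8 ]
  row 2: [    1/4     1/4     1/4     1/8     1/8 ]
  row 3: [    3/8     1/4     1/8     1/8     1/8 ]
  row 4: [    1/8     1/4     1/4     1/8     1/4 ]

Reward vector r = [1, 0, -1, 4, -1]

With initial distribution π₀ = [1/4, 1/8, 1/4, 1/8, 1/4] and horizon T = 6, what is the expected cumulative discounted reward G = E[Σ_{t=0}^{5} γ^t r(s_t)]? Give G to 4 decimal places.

t=0: π = [0.2500, 0.1250, 0.2500, 0.1250, 0.2500], E[r] = 0.2500, γ^t·E[r] = 0.250000, running G = 0.250000
t=1: π = [0.2188, 0.2031, 0.2188, 0.1406, 0.2188], E[r] = 0.3438, γ^t·E[r] = 0.275000, running G = 0.525000
t=2: π = [0.2148, 0.1973, 0.2070, 0.1504, 0.2305], E[r] = 0.3789, γ^t·E[r] = 0.242500, running G = 0.767500
t=3: π = [0.2153, 0.1985, 0.2065, 0.1497, 0.2300], E[r] = 0.3774, γ^t·E[r] = 0.193250, running G = 0.960750
t=4: π = [0.2151, 0.1983, 0.2065, 0.1498, 0.2303], E[r] = 0.3776, γ^t·E[r] = 0.154675, running G = 1.115425
t=5: π = [0.2152, 0.1983, 0.2065, 0.1498, 0.2302], E[r] = 0.3776, γ^t·E[r] = 0.123718, running G = 1.239143

G = 1.2391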